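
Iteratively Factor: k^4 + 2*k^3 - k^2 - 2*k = (k)*(k^3 + 2*k^2 - k - 2) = k*(k + 2)*(k^2 - 1) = k*(k + 1)*(k + 2)*(k - 1)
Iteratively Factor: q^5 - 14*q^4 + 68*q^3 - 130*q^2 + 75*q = (q - 3)*(q^4 - 11*q^3 + 35*q^2 - 25*q) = q*(q - 3)*(q^3 - 11*q^2 + 35*q - 25) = q*(q - 3)*(q - 1)*(q^2 - 10*q + 25) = q*(q - 5)*(q - 3)*(q - 1)*(q - 5)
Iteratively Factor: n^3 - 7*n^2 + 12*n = (n)*(n^2 - 7*n + 12) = n*(n - 3)*(n - 4)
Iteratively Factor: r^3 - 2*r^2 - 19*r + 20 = (r - 1)*(r^2 - r - 20) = (r - 5)*(r - 1)*(r + 4)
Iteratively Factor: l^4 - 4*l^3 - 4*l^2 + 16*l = (l)*(l^3 - 4*l^2 - 4*l + 16) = l*(l + 2)*(l^2 - 6*l + 8) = l*(l - 2)*(l + 2)*(l - 4)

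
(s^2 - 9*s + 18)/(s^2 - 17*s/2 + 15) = 2*(s - 3)/(2*s - 5)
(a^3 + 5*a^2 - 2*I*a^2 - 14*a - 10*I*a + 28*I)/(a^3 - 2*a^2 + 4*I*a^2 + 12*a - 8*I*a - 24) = (a + 7)/(a + 6*I)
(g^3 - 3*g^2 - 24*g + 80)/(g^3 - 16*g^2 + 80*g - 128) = (g + 5)/(g - 8)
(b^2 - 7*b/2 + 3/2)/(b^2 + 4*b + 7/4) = 2*(2*b^2 - 7*b + 3)/(4*b^2 + 16*b + 7)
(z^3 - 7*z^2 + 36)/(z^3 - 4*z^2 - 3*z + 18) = (z - 6)/(z - 3)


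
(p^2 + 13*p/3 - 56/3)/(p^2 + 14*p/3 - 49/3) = (3*p - 8)/(3*p - 7)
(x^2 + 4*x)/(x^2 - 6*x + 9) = x*(x + 4)/(x^2 - 6*x + 9)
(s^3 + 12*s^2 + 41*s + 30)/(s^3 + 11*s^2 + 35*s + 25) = (s + 6)/(s + 5)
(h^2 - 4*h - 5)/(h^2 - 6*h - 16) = (-h^2 + 4*h + 5)/(-h^2 + 6*h + 16)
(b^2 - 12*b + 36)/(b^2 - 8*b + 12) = (b - 6)/(b - 2)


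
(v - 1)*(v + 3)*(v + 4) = v^3 + 6*v^2 + 5*v - 12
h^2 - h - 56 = (h - 8)*(h + 7)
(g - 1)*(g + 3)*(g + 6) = g^3 + 8*g^2 + 9*g - 18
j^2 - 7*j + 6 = (j - 6)*(j - 1)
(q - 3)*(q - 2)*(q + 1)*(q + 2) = q^4 - 2*q^3 - 7*q^2 + 8*q + 12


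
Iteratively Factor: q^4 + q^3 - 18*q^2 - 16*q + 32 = (q - 1)*(q^3 + 2*q^2 - 16*q - 32) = (q - 1)*(q + 4)*(q^2 - 2*q - 8) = (q - 1)*(q + 2)*(q + 4)*(q - 4)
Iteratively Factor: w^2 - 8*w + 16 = (w - 4)*(w - 4)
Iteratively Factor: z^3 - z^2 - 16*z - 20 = (z + 2)*(z^2 - 3*z - 10) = (z - 5)*(z + 2)*(z + 2)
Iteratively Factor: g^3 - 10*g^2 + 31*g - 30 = (g - 2)*(g^2 - 8*g + 15) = (g - 5)*(g - 2)*(g - 3)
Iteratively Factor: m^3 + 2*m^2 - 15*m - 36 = (m + 3)*(m^2 - m - 12) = (m + 3)^2*(m - 4)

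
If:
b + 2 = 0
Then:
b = -2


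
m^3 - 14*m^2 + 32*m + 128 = (m - 8)^2*(m + 2)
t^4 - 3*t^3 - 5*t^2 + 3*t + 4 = (t - 4)*(t - 1)*(t + 1)^2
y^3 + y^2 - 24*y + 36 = (y - 3)*(y - 2)*(y + 6)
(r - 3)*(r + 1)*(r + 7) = r^3 + 5*r^2 - 17*r - 21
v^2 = v^2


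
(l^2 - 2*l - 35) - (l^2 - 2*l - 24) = -11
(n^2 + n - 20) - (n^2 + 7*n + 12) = -6*n - 32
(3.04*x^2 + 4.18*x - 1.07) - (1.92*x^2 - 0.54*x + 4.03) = 1.12*x^2 + 4.72*x - 5.1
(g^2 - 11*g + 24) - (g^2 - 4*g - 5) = 29 - 7*g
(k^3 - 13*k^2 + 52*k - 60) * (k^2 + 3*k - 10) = k^5 - 10*k^4 + 3*k^3 + 226*k^2 - 700*k + 600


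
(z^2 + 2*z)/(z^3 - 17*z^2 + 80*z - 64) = z*(z + 2)/(z^3 - 17*z^2 + 80*z - 64)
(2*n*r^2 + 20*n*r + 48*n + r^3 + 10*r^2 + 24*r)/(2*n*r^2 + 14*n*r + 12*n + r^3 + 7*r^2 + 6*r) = (r + 4)/(r + 1)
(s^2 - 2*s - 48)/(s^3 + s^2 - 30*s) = (s - 8)/(s*(s - 5))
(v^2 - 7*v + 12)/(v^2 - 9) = (v - 4)/(v + 3)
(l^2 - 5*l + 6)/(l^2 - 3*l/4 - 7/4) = 4*(-l^2 + 5*l - 6)/(-4*l^2 + 3*l + 7)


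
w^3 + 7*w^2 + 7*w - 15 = (w - 1)*(w + 3)*(w + 5)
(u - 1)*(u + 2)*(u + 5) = u^3 + 6*u^2 + 3*u - 10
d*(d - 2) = d^2 - 2*d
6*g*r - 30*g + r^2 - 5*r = (6*g + r)*(r - 5)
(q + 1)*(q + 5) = q^2 + 6*q + 5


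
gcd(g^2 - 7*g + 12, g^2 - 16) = g - 4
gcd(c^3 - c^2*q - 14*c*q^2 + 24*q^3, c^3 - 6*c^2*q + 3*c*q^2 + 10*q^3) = -c + 2*q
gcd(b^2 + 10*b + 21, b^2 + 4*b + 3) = b + 3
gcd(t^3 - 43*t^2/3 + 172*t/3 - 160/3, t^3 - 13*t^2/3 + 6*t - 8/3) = t - 4/3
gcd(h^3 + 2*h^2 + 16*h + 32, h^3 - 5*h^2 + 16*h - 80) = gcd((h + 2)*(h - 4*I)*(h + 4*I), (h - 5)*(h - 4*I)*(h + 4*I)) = h^2 + 16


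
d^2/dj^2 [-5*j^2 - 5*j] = -10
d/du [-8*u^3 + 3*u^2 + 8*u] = -24*u^2 + 6*u + 8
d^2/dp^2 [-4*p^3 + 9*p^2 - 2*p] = 18 - 24*p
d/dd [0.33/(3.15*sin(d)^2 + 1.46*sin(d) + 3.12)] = -(2.079*sin(d) + 0.4818)*cos(d)/(3.15*sin(d)^2 + 1.46*sin(d) + 3.12)^2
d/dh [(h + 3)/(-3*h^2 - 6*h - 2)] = (-3*h^2 - 6*h + 6*(h + 1)*(h + 3) - 2)/(3*h^2 + 6*h + 2)^2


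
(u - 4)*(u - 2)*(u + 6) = u^3 - 28*u + 48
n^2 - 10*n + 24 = (n - 6)*(n - 4)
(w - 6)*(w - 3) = w^2 - 9*w + 18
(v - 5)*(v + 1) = v^2 - 4*v - 5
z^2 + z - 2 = (z - 1)*(z + 2)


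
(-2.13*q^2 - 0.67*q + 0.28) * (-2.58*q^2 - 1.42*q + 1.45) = 5.4954*q^4 + 4.7532*q^3 - 2.8595*q^2 - 1.3691*q + 0.406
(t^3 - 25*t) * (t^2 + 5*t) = t^5 + 5*t^4 - 25*t^3 - 125*t^2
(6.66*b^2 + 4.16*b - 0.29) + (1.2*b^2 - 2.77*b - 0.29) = 7.86*b^2 + 1.39*b - 0.58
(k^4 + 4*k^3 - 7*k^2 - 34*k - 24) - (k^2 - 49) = k^4 + 4*k^3 - 8*k^2 - 34*k + 25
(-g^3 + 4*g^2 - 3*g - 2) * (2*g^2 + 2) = -2*g^5 + 8*g^4 - 8*g^3 + 4*g^2 - 6*g - 4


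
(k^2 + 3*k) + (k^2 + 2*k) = 2*k^2 + 5*k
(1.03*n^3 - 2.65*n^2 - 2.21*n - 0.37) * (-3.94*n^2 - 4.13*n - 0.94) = -4.0582*n^5 + 6.1871*n^4 + 18.6837*n^3 + 13.0761*n^2 + 3.6055*n + 0.3478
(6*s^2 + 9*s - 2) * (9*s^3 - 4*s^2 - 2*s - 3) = 54*s^5 + 57*s^4 - 66*s^3 - 28*s^2 - 23*s + 6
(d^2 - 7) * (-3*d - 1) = -3*d^3 - d^2 + 21*d + 7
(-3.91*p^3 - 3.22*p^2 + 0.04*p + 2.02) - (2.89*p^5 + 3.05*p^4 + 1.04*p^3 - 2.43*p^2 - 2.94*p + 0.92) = -2.89*p^5 - 3.05*p^4 - 4.95*p^3 - 0.79*p^2 + 2.98*p + 1.1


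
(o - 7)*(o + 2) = o^2 - 5*o - 14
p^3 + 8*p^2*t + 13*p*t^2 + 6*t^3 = (p + t)^2*(p + 6*t)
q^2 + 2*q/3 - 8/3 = (q - 4/3)*(q + 2)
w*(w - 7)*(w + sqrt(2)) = w^3 - 7*w^2 + sqrt(2)*w^2 - 7*sqrt(2)*w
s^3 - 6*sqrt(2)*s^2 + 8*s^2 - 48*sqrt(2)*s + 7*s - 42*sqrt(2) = (s + 1)*(s + 7)*(s - 6*sqrt(2))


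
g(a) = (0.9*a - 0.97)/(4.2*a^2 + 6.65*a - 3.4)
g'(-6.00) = -0.02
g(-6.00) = -0.06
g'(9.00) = -0.00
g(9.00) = 0.02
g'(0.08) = 0.50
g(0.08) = 0.32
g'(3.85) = -0.00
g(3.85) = 0.03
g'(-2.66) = -0.60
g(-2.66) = -0.39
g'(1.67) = 0.02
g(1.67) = 0.03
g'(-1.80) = -7.58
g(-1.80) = 1.47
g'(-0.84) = -0.17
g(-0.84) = 0.29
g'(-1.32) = -0.59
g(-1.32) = 0.44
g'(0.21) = 1.49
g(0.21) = 0.43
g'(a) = (-8.4*a - 6.65)*(0.9*a - 0.97)/(4.2*a^2 + 6.65*a - 3.4)^2 + 0.9/(4.2*a^2 + 6.65*a - 3.4) = (-3.78*a^2 + 8.148*a + 3.3905)/(17.64*a^4 + 55.86*a^3 + 15.6625*a^2 - 45.22*a + 11.56)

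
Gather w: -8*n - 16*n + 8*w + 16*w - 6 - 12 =-24*n + 24*w - 18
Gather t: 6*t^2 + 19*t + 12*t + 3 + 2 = 6*t^2 + 31*t + 5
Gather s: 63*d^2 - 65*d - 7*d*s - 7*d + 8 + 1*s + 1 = 63*d^2 - 72*d + s*(1 - 7*d) + 9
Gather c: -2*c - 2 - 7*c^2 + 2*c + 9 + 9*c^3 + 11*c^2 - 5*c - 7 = 9*c^3 + 4*c^2 - 5*c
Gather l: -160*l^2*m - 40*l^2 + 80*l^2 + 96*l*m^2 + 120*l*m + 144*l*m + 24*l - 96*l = l^2*(40 - 160*m) + l*(96*m^2 + 264*m - 72)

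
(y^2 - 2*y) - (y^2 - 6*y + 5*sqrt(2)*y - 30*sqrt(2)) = -5*sqrt(2)*y + 4*y + 30*sqrt(2)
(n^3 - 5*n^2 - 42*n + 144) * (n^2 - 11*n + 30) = n^5 - 16*n^4 + 43*n^3 + 456*n^2 - 2844*n + 4320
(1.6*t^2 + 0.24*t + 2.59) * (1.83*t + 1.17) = 2.928*t^3 + 2.3112*t^2 + 5.0205*t + 3.0303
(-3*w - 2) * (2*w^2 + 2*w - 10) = -6*w^3 - 10*w^2 + 26*w + 20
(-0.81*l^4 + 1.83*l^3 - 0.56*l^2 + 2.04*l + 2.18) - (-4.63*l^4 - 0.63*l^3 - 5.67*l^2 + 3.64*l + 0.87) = 3.82*l^4 + 2.46*l^3 + 5.11*l^2 - 1.6*l + 1.31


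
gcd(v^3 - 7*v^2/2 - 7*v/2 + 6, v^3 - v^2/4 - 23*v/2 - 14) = v - 4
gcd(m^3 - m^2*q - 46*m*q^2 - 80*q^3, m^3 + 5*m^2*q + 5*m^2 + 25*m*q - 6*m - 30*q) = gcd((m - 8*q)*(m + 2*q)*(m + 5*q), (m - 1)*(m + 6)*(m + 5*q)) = m + 5*q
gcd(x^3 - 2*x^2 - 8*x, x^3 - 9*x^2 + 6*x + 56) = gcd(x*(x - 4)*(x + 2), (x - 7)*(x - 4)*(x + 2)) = x^2 - 2*x - 8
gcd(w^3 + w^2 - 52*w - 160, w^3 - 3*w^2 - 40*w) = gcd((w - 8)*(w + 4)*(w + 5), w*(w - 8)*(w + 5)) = w^2 - 3*w - 40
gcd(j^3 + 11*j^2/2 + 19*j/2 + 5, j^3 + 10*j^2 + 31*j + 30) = j + 2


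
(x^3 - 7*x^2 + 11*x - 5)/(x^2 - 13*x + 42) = (x^3 - 7*x^2 + 11*x - 5)/(x^2 - 13*x + 42)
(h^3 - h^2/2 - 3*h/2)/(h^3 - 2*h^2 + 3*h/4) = 2*(h + 1)/(2*h - 1)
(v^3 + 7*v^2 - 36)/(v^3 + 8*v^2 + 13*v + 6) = (v^2 + v - 6)/(v^2 + 2*v + 1)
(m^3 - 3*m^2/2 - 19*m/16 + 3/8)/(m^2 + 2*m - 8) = (m^2 + m/2 - 3/16)/(m + 4)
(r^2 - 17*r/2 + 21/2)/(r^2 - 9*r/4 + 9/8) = 4*(r - 7)/(4*r - 3)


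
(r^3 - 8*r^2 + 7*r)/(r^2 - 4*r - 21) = r*(r - 1)/(r + 3)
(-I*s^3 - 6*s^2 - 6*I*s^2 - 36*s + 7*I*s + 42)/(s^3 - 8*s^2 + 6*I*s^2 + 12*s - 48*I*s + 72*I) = (-I*s^3 + s^2*(-6 - 6*I) + s*(-36 + 7*I) + 42)/(s^3 + s^2*(-8 + 6*I) + s*(12 - 48*I) + 72*I)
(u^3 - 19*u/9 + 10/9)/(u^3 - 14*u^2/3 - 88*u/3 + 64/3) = (3*u^2 + 2*u - 5)/(3*(u^2 - 4*u - 32))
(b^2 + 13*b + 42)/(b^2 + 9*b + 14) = (b + 6)/(b + 2)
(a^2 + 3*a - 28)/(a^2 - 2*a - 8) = (a + 7)/(a + 2)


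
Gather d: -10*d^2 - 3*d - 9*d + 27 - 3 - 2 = -10*d^2 - 12*d + 22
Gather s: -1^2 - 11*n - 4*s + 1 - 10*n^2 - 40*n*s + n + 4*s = -10*n^2 - 40*n*s - 10*n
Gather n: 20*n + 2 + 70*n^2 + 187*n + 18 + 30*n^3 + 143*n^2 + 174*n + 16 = 30*n^3 + 213*n^2 + 381*n + 36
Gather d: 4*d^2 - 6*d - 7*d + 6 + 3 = 4*d^2 - 13*d + 9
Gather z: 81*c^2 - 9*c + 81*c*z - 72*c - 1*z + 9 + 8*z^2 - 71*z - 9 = 81*c^2 - 81*c + 8*z^2 + z*(81*c - 72)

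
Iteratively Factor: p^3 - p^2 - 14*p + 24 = (p + 4)*(p^2 - 5*p + 6) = (p - 2)*(p + 4)*(p - 3)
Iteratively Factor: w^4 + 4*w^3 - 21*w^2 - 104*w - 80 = (w + 4)*(w^3 - 21*w - 20) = (w - 5)*(w + 4)*(w^2 + 5*w + 4) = (w - 5)*(w + 4)^2*(w + 1)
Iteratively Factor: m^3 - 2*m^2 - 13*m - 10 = (m - 5)*(m^2 + 3*m + 2) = (m - 5)*(m + 1)*(m + 2)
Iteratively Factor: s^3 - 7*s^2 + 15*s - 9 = (s - 3)*(s^2 - 4*s + 3) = (s - 3)*(s - 1)*(s - 3)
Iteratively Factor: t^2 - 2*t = (t - 2)*(t)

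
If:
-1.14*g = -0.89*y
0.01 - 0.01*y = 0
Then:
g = 0.78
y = 1.00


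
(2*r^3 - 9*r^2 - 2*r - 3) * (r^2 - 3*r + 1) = 2*r^5 - 15*r^4 + 27*r^3 - 6*r^2 + 7*r - 3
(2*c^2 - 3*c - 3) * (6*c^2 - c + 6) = 12*c^4 - 20*c^3 - 3*c^2 - 15*c - 18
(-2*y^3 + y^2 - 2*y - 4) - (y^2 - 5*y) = -2*y^3 + 3*y - 4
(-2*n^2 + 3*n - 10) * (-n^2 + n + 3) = 2*n^4 - 5*n^3 + 7*n^2 - n - 30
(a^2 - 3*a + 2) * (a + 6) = a^3 + 3*a^2 - 16*a + 12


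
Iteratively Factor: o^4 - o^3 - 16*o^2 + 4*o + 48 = (o + 3)*(o^3 - 4*o^2 - 4*o + 16) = (o - 2)*(o + 3)*(o^2 - 2*o - 8) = (o - 2)*(o + 2)*(o + 3)*(o - 4)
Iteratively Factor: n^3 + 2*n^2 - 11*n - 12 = (n - 3)*(n^2 + 5*n + 4) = (n - 3)*(n + 1)*(n + 4)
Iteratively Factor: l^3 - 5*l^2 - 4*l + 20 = (l + 2)*(l^2 - 7*l + 10) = (l - 5)*(l + 2)*(l - 2)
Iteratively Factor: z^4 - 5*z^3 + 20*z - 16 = (z - 4)*(z^3 - z^2 - 4*z + 4) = (z - 4)*(z - 1)*(z^2 - 4) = (z - 4)*(z - 2)*(z - 1)*(z + 2)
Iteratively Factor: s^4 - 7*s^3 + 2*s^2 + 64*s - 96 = (s - 2)*(s^3 - 5*s^2 - 8*s + 48) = (s - 2)*(s + 3)*(s^2 - 8*s + 16) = (s - 4)*(s - 2)*(s + 3)*(s - 4)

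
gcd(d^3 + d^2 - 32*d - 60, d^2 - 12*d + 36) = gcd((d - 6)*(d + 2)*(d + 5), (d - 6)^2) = d - 6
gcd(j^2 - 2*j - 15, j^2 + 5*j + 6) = j + 3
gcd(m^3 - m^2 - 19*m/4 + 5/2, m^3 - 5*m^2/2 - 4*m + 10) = m^2 - m/2 - 5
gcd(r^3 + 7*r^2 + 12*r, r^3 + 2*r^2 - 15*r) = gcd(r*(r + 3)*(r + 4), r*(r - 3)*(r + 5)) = r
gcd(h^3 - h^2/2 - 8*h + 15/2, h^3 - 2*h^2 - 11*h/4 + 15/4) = h^2 - 7*h/2 + 5/2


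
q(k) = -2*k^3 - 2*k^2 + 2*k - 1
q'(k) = -6*k^2 - 4*k + 2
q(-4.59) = 141.09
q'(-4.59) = -106.05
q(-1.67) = -0.60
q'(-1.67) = -8.05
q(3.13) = -75.66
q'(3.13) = -69.30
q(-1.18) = -2.86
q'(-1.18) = -1.63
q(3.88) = -140.17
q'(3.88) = -103.85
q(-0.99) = -3.00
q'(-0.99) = 0.08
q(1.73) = -13.88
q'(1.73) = -22.88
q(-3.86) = 76.51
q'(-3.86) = -71.96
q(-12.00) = 3143.00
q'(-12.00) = -814.00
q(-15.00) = 6269.00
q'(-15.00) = -1288.00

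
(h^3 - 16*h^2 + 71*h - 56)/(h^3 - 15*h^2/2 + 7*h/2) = 2*(h^2 - 9*h + 8)/(h*(2*h - 1))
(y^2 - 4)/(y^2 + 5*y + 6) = (y - 2)/(y + 3)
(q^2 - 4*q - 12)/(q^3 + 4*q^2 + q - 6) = (q - 6)/(q^2 + 2*q - 3)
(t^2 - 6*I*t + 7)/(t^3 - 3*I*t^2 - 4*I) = (t - 7*I)/(t^2 - 4*I*t - 4)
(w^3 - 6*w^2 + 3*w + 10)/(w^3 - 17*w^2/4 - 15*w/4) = 4*(w^2 - w - 2)/(w*(4*w + 3))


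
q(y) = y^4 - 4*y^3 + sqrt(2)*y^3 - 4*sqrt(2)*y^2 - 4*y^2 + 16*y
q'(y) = 4*y^3 - 12*y^2 + 3*sqrt(2)*y^2 - 8*sqrt(2)*y - 8*y + 16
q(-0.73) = -15.54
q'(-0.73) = 24.41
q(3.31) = -26.58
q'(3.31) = 12.14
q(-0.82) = -17.74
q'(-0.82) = 24.42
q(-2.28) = -29.01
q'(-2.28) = -27.70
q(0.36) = 4.40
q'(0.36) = 8.23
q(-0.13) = -2.24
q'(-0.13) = 18.37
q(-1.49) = -31.80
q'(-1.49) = 14.32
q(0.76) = 5.78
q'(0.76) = -1.40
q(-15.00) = 56939.24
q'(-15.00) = -14939.70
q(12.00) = 15069.17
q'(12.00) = 5579.18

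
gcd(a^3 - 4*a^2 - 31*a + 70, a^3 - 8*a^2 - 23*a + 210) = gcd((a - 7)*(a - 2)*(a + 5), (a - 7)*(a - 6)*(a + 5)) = a^2 - 2*a - 35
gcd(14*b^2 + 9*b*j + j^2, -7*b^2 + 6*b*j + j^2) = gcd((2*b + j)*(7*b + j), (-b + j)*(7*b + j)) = 7*b + j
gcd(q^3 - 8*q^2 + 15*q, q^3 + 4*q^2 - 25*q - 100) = q - 5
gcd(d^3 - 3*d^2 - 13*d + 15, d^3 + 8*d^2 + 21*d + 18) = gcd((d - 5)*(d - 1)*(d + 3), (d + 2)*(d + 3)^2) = d + 3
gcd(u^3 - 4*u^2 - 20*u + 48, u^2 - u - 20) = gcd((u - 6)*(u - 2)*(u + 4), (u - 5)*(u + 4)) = u + 4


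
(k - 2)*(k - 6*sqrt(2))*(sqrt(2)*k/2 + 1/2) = sqrt(2)*k^3/2 - 11*k^2/2 - sqrt(2)*k^2 - 3*sqrt(2)*k + 11*k + 6*sqrt(2)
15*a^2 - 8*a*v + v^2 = (-5*a + v)*(-3*a + v)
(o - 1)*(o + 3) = o^2 + 2*o - 3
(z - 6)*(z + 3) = z^2 - 3*z - 18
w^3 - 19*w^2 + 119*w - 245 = (w - 7)^2*(w - 5)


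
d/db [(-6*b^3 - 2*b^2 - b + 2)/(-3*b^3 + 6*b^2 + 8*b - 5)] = (-42*b^4 - 102*b^3 + 98*b^2 - 4*b - 11)/(9*b^6 - 36*b^5 - 12*b^4 + 126*b^3 + 4*b^2 - 80*b + 25)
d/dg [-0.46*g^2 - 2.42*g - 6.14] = -0.92*g - 2.42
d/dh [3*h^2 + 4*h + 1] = 6*h + 4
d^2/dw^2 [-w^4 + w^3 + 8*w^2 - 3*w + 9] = -12*w^2 + 6*w + 16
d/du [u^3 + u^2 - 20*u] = 3*u^2 + 2*u - 20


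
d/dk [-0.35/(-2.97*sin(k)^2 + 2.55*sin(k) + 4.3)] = (0.8925 - 2.079*sin(k))*cos(k)/(-2.97*sin(k)^2 + 2.55*sin(k) + 4.3)^2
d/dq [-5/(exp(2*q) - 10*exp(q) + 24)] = 10*(exp(q) - 5)*exp(q)/(exp(2*q) - 10*exp(q) + 24)^2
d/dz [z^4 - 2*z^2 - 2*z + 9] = 4*z^3 - 4*z - 2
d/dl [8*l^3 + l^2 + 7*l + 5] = 24*l^2 + 2*l + 7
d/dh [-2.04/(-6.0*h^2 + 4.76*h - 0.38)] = (9.7104 - 24.48*h)/(6.0*h^2 - 4.76*h + 0.38)^2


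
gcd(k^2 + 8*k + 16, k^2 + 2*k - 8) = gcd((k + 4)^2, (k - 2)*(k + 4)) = k + 4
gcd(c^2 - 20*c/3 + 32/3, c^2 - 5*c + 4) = c - 4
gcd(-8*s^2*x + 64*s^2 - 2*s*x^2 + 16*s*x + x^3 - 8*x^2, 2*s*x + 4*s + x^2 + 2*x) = 2*s + x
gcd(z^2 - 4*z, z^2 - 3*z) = z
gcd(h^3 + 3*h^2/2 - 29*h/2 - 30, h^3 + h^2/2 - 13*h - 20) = h^2 - 3*h/2 - 10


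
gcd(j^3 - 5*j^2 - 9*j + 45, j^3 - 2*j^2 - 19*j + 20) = j - 5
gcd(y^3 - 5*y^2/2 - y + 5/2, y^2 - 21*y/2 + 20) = y - 5/2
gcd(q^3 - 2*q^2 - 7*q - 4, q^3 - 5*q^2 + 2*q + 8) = q^2 - 3*q - 4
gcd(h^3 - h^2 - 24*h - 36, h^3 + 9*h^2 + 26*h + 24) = h^2 + 5*h + 6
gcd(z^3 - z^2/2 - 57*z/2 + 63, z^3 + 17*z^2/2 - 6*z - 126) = z^2 + 5*z/2 - 21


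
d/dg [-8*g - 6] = -8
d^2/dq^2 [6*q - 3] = 0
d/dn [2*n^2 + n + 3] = 4*n + 1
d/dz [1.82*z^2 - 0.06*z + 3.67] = 3.64*z - 0.06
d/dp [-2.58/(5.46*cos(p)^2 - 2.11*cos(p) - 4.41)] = (5.4438 - 28.1736*cos(p))*sin(p)/(-5.46*cos(p)^2 + 2.11*cos(p) + 4.41)^2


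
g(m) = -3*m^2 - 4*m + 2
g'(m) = -6*m - 4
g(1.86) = -15.82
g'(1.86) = -15.16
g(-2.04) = -2.32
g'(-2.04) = 8.24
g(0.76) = -2.77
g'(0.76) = -8.56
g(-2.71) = -9.19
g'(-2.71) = 12.26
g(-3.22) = -16.23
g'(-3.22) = 15.32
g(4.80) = -86.32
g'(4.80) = -32.80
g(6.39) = -146.06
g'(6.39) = -42.34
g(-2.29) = -4.57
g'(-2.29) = 9.74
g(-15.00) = -613.00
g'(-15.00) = 86.00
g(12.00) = -478.00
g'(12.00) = -76.00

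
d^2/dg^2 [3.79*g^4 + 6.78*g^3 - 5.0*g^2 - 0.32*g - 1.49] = 45.48*g^2 + 40.68*g - 10.0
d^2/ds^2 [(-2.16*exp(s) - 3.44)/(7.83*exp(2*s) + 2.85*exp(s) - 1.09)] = (-132.427224*exp(4*s) - 795.408984*exp(3*s) - 340.905672*exp(2*s) - 152.088912*exp(s) - 13.252656)*exp(s)/(480.048687*exp(6*s) + 524.191095*exp(5*s) - 9.68257800000001*exp(4*s) - 122.794245*exp(3*s) + 1.347894*exp(2*s) + 10.158255*exp(s) - 1.295029)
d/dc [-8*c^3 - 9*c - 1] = -24*c^2 - 9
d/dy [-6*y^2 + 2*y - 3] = 2 - 12*y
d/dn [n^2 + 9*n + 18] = 2*n + 9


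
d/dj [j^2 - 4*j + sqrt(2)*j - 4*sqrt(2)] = 2*j - 4 + sqrt(2)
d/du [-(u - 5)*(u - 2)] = 7 - 2*u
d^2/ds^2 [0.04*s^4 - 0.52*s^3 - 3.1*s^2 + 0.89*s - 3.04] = 0.48*s^2 - 3.12*s - 6.2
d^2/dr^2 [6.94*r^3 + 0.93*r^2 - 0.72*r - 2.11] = 41.64*r + 1.86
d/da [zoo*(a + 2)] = zoo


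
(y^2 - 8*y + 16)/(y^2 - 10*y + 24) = (y - 4)/(y - 6)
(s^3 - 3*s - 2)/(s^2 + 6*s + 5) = (s^2 - s - 2)/(s + 5)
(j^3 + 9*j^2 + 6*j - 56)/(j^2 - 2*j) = j + 11 + 28/j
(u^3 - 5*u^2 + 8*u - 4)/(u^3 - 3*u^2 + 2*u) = (u - 2)/u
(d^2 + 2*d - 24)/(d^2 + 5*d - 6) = (d - 4)/(d - 1)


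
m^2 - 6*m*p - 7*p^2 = (m - 7*p)*(m + p)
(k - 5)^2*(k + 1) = k^3 - 9*k^2 + 15*k + 25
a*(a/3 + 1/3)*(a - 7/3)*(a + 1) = a^4/3 - a^3/9 - 11*a^2/9 - 7*a/9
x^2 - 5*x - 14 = (x - 7)*(x + 2)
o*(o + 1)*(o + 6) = o^3 + 7*o^2 + 6*o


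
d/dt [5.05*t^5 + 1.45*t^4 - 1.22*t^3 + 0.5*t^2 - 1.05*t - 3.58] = 25.25*t^4 + 5.8*t^3 - 3.66*t^2 + 1.0*t - 1.05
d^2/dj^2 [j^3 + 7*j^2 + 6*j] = 6*j + 14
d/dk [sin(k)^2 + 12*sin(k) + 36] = 2*(sin(k) + 6)*cos(k)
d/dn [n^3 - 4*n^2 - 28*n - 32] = 3*n^2 - 8*n - 28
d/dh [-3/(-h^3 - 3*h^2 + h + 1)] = 3*(-3*h^2 - 6*h + 1)/(h^3 + 3*h^2 - h - 1)^2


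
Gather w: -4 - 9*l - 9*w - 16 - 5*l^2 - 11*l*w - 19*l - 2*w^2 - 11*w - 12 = -5*l^2 - 28*l - 2*w^2 + w*(-11*l - 20) - 32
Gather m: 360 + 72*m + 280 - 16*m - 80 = 56*m + 560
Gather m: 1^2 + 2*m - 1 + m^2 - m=m^2 + m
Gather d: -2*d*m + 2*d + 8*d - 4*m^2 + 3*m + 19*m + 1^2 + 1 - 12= d*(10 - 2*m) - 4*m^2 + 22*m - 10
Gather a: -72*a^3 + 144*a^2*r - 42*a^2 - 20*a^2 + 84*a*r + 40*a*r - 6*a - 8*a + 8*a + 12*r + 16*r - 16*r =-72*a^3 + a^2*(144*r - 62) + a*(124*r - 6) + 12*r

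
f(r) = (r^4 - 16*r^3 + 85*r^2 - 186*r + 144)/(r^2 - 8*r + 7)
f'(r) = (8 - 2*r)*(r^4 - 16*r^3 + 85*r^2 - 186*r + 144)/(r^2 - 8*r + 7)^2 + (4*r^3 - 48*r^2 + 170*r - 186)/(r^2 - 8*r + 7) = 2*(r^5 - 20*r^4 + 142*r^3 - 415*r^2 + 451*r - 75)/(r^4 - 16*r^3 + 78*r^2 - 112*r + 49)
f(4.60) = 2.62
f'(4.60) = 3.87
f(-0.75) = 24.95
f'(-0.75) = -7.75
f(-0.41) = 22.56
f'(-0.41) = -6.23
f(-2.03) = 37.38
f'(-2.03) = -11.39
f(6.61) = 38.17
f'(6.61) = 93.03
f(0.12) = 20.30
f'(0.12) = -1.45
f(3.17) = 0.02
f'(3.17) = 0.24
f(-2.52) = 43.24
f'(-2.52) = -12.52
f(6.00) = 14.40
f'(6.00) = 17.52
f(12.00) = 58.91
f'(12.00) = 16.57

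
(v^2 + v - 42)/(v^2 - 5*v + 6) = (v^2 + v - 42)/(v^2 - 5*v + 6)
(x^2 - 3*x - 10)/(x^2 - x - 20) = (x + 2)/(x + 4)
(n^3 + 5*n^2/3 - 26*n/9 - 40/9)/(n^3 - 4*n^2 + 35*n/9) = (3*n^2 + 10*n + 8)/(n*(3*n - 7))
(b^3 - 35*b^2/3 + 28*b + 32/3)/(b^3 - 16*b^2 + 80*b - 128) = (b + 1/3)/(b - 4)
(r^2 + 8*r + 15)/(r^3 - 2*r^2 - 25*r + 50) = (r + 3)/(r^2 - 7*r + 10)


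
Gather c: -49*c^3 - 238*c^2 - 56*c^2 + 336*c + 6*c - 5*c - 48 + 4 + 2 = -49*c^3 - 294*c^2 + 337*c - 42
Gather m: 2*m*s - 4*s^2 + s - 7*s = 2*m*s - 4*s^2 - 6*s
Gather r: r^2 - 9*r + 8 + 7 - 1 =r^2 - 9*r + 14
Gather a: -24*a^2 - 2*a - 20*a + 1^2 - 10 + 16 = -24*a^2 - 22*a + 7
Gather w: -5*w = -5*w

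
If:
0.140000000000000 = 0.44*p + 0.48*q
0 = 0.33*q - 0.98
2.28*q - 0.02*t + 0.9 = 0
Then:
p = -2.92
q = 2.97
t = 383.55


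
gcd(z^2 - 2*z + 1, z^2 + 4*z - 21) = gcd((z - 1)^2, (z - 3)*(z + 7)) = 1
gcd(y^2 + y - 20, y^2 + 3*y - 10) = y + 5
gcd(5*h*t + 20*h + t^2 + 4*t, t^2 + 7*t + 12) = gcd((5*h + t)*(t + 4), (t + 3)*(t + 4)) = t + 4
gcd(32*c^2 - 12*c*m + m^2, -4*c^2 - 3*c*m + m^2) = 4*c - m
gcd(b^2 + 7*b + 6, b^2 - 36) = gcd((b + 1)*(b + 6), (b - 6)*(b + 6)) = b + 6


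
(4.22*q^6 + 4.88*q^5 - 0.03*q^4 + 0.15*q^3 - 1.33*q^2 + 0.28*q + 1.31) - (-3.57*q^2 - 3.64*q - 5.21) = 4.22*q^6 + 4.88*q^5 - 0.03*q^4 + 0.15*q^3 + 2.24*q^2 + 3.92*q + 6.52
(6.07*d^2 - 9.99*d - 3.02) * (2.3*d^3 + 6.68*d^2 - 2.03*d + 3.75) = 13.961*d^5 + 17.5706*d^4 - 86.0013*d^3 + 22.8686*d^2 - 31.3319*d - 11.325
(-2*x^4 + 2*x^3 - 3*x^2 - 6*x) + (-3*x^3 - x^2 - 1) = -2*x^4 - x^3 - 4*x^2 - 6*x - 1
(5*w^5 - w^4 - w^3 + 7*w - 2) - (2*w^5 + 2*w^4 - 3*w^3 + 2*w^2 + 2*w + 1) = 3*w^5 - 3*w^4 + 2*w^3 - 2*w^2 + 5*w - 3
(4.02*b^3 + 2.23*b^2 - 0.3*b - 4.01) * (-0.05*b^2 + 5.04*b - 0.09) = -0.201*b^5 + 20.1493*b^4 + 10.8924*b^3 - 1.5122*b^2 - 20.1834*b + 0.3609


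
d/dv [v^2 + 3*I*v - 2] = 2*v + 3*I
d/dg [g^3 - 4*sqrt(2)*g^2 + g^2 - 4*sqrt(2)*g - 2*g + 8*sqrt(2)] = 3*g^2 - 8*sqrt(2)*g + 2*g - 4*sqrt(2) - 2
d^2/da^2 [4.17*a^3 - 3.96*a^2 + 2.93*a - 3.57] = 25.02*a - 7.92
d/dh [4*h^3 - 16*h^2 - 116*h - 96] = 12*h^2 - 32*h - 116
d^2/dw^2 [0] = 0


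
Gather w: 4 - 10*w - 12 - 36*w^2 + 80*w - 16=-36*w^2 + 70*w - 24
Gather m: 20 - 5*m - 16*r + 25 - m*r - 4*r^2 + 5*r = m*(-r - 5) - 4*r^2 - 11*r + 45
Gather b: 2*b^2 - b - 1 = 2*b^2 - b - 1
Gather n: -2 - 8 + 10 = 0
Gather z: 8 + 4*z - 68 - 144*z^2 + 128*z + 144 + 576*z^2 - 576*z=432*z^2 - 444*z + 84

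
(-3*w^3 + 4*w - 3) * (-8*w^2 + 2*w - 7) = 24*w^5 - 6*w^4 - 11*w^3 + 32*w^2 - 34*w + 21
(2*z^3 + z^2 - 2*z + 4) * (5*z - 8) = 10*z^4 - 11*z^3 - 18*z^2 + 36*z - 32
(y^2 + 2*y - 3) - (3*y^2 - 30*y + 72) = -2*y^2 + 32*y - 75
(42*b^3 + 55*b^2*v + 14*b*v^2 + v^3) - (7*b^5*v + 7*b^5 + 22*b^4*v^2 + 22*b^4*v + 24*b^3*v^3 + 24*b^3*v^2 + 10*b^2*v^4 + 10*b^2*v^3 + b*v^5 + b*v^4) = -7*b^5*v - 7*b^5 - 22*b^4*v^2 - 22*b^4*v - 24*b^3*v^3 - 24*b^3*v^2 + 42*b^3 - 10*b^2*v^4 - 10*b^2*v^3 + 55*b^2*v - b*v^5 - b*v^4 + 14*b*v^2 + v^3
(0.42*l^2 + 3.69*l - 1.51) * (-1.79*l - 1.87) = -0.7518*l^3 - 7.3905*l^2 - 4.1974*l + 2.8237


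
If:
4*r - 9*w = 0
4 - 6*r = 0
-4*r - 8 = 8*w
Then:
No Solution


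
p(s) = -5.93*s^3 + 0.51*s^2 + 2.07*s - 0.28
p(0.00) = -0.28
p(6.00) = -1250.38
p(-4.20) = 439.36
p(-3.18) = 188.99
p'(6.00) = -632.25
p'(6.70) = -789.69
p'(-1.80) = -57.41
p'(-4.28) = -328.18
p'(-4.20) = -316.03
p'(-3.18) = -181.07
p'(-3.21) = -184.51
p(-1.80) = 32.23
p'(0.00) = 2.07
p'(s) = -17.79*s^2 + 1.02*s + 2.07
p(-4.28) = 465.13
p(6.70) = -1747.04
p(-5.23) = 851.16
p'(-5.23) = -489.87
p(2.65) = -101.57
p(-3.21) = 194.47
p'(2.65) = -120.16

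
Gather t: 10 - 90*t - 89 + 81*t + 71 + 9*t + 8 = 0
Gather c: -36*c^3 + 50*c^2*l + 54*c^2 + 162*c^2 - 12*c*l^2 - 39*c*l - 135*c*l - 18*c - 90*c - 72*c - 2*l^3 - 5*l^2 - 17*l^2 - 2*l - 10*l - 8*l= -36*c^3 + c^2*(50*l + 216) + c*(-12*l^2 - 174*l - 180) - 2*l^3 - 22*l^2 - 20*l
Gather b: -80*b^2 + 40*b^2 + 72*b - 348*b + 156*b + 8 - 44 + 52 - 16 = -40*b^2 - 120*b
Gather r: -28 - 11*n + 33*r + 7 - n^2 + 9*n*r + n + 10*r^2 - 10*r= -n^2 - 10*n + 10*r^2 + r*(9*n + 23) - 21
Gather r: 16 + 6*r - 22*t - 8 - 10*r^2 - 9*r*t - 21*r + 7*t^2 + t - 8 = -10*r^2 + r*(-9*t - 15) + 7*t^2 - 21*t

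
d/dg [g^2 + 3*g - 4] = 2*g + 3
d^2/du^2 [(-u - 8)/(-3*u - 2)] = 132/(3*u + 2)^3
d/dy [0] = 0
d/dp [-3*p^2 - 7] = -6*p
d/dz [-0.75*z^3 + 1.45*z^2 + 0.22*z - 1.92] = -2.25*z^2 + 2.9*z + 0.22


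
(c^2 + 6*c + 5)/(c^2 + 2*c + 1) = (c + 5)/(c + 1)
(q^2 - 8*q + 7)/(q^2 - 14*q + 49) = (q - 1)/(q - 7)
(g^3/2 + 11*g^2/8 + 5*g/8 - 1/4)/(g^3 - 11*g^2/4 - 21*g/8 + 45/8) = (4*g^3 + 11*g^2 + 5*g - 2)/(8*g^3 - 22*g^2 - 21*g + 45)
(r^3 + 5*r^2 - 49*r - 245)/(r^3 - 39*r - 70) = (r + 7)/(r + 2)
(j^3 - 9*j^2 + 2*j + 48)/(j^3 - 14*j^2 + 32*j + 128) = (j - 3)/(j - 8)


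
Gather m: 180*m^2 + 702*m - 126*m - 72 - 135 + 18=180*m^2 + 576*m - 189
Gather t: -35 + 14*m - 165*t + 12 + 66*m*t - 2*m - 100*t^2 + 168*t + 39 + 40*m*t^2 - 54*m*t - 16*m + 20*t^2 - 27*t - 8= -4*m + t^2*(40*m - 80) + t*(12*m - 24) + 8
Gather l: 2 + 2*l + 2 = 2*l + 4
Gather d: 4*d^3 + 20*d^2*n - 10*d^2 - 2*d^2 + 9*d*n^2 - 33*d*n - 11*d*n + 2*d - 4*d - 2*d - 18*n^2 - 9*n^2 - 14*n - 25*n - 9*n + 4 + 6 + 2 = 4*d^3 + d^2*(20*n - 12) + d*(9*n^2 - 44*n - 4) - 27*n^2 - 48*n + 12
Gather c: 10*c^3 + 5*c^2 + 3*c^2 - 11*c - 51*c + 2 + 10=10*c^3 + 8*c^2 - 62*c + 12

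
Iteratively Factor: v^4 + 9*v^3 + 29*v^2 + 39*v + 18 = (v + 2)*(v^3 + 7*v^2 + 15*v + 9) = (v + 2)*(v + 3)*(v^2 + 4*v + 3) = (v + 1)*(v + 2)*(v + 3)*(v + 3)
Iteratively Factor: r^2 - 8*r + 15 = (r - 5)*(r - 3)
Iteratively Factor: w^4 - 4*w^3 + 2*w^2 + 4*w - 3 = (w - 3)*(w^3 - w^2 - w + 1) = (w - 3)*(w - 1)*(w^2 - 1) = (w - 3)*(w - 1)^2*(w + 1)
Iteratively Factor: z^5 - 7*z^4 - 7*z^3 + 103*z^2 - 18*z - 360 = (z + 2)*(z^4 - 9*z^3 + 11*z^2 + 81*z - 180) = (z - 5)*(z + 2)*(z^3 - 4*z^2 - 9*z + 36) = (z - 5)*(z - 3)*(z + 2)*(z^2 - z - 12) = (z - 5)*(z - 3)*(z + 2)*(z + 3)*(z - 4)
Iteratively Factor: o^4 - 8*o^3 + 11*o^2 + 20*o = (o + 1)*(o^3 - 9*o^2 + 20*o) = o*(o + 1)*(o^2 - 9*o + 20) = o*(o - 4)*(o + 1)*(o - 5)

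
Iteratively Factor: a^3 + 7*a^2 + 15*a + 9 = (a + 3)*(a^2 + 4*a + 3) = (a + 1)*(a + 3)*(a + 3)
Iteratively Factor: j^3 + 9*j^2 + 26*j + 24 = (j + 2)*(j^2 + 7*j + 12) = (j + 2)*(j + 4)*(j + 3)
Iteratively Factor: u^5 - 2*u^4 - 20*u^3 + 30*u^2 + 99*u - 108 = (u - 3)*(u^4 + u^3 - 17*u^2 - 21*u + 36) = (u - 3)*(u + 3)*(u^3 - 2*u^2 - 11*u + 12) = (u - 3)*(u - 1)*(u + 3)*(u^2 - u - 12) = (u - 4)*(u - 3)*(u - 1)*(u + 3)*(u + 3)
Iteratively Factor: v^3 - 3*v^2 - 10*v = (v - 5)*(v^2 + 2*v) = v*(v - 5)*(v + 2)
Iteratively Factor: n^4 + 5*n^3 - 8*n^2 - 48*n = (n + 4)*(n^3 + n^2 - 12*n) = (n + 4)^2*(n^2 - 3*n) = (n - 3)*(n + 4)^2*(n)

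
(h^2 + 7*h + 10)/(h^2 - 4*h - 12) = (h + 5)/(h - 6)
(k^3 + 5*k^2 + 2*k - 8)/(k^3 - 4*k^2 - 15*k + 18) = (k^2 + 6*k + 8)/(k^2 - 3*k - 18)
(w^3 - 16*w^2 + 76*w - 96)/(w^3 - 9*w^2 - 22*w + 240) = (w - 2)/(w + 5)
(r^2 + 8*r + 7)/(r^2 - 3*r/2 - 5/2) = 2*(r + 7)/(2*r - 5)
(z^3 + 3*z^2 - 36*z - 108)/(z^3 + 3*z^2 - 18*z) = (z^2 - 3*z - 18)/(z*(z - 3))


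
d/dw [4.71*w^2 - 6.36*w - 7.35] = 9.42*w - 6.36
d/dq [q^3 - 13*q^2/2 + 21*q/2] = 3*q^2 - 13*q + 21/2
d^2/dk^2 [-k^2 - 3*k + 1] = -2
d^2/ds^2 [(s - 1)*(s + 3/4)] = 2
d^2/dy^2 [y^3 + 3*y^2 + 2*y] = 6*y + 6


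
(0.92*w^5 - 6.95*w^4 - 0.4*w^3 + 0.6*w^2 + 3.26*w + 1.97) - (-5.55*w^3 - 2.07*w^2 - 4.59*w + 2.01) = 0.92*w^5 - 6.95*w^4 + 5.15*w^3 + 2.67*w^2 + 7.85*w - 0.0399999999999998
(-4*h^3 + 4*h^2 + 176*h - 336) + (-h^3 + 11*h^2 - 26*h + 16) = -5*h^3 + 15*h^2 + 150*h - 320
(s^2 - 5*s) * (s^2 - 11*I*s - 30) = s^4 - 5*s^3 - 11*I*s^3 - 30*s^2 + 55*I*s^2 + 150*s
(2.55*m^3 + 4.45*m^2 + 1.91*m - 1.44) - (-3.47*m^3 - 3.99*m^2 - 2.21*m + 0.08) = 6.02*m^3 + 8.44*m^2 + 4.12*m - 1.52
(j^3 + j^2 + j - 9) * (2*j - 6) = 2*j^4 - 4*j^3 - 4*j^2 - 24*j + 54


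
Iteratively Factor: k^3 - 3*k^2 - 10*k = (k + 2)*(k^2 - 5*k) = (k - 5)*(k + 2)*(k)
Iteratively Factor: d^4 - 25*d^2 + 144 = (d - 4)*(d^3 + 4*d^2 - 9*d - 36) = (d - 4)*(d - 3)*(d^2 + 7*d + 12) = (d - 4)*(d - 3)*(d + 4)*(d + 3)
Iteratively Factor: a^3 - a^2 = (a - 1)*(a^2) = a*(a - 1)*(a)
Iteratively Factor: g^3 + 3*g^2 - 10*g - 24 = (g + 2)*(g^2 + g - 12) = (g + 2)*(g + 4)*(g - 3)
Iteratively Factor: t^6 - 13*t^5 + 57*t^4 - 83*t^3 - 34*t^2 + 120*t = (t - 2)*(t^5 - 11*t^4 + 35*t^3 - 13*t^2 - 60*t) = (t - 3)*(t - 2)*(t^4 - 8*t^3 + 11*t^2 + 20*t) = (t - 4)*(t - 3)*(t - 2)*(t^3 - 4*t^2 - 5*t) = (t - 5)*(t - 4)*(t - 3)*(t - 2)*(t^2 + t) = (t - 5)*(t - 4)*(t - 3)*(t - 2)*(t + 1)*(t)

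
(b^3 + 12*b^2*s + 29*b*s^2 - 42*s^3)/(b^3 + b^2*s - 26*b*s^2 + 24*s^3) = (-b - 7*s)/(-b + 4*s)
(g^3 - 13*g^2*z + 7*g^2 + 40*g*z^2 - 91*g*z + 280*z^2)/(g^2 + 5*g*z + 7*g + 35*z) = (g^2 - 13*g*z + 40*z^2)/(g + 5*z)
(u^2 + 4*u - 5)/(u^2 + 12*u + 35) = (u - 1)/(u + 7)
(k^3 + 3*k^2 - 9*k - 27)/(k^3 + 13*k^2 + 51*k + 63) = (k - 3)/(k + 7)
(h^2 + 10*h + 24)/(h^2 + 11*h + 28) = (h + 6)/(h + 7)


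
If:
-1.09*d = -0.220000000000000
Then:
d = 0.20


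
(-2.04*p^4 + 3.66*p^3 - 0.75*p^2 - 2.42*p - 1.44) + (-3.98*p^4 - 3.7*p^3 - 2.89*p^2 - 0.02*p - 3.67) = -6.02*p^4 - 0.04*p^3 - 3.64*p^2 - 2.44*p - 5.11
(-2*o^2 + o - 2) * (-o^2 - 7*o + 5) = 2*o^4 + 13*o^3 - 15*o^2 + 19*o - 10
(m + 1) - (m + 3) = -2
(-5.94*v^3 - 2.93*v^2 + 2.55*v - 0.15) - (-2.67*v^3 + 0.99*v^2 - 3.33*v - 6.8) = -3.27*v^3 - 3.92*v^2 + 5.88*v + 6.65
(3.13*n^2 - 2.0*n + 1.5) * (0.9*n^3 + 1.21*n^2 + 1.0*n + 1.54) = 2.817*n^5 + 1.9873*n^4 + 2.06*n^3 + 4.6352*n^2 - 1.58*n + 2.31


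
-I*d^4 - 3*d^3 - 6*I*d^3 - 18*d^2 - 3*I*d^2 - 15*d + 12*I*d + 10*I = (d + 5)*(d - 2*I)*(d - I)*(-I*d - I)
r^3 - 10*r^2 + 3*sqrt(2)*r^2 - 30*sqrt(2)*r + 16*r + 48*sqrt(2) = (r - 8)*(r - 2)*(r + 3*sqrt(2))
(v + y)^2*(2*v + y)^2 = 4*v^4 + 12*v^3*y + 13*v^2*y^2 + 6*v*y^3 + y^4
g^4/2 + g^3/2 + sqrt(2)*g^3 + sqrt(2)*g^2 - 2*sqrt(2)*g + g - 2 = (g/2 + 1)*(g - 1)*(g + sqrt(2))^2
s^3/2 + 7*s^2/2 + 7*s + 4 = (s/2 + 1/2)*(s + 2)*(s + 4)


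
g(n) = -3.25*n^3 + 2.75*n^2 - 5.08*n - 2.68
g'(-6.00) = -389.08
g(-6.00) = 828.80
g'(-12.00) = -1475.08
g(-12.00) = 6070.28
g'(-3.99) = -182.25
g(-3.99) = 267.81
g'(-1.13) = -23.74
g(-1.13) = 11.26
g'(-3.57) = -148.98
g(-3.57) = 198.38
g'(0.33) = -4.33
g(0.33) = -4.17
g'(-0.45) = -9.53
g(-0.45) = 0.46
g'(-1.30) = -28.71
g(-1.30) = 15.71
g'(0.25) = -4.31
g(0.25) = -3.83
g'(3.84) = -127.73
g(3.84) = -165.66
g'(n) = -9.75*n^2 + 5.5*n - 5.08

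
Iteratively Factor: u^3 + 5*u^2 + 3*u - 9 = (u + 3)*(u^2 + 2*u - 3) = (u - 1)*(u + 3)*(u + 3)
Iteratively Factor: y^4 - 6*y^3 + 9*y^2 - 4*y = (y - 4)*(y^3 - 2*y^2 + y) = (y - 4)*(y - 1)*(y^2 - y) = y*(y - 4)*(y - 1)*(y - 1)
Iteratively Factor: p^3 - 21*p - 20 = (p + 1)*(p^2 - p - 20) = (p - 5)*(p + 1)*(p + 4)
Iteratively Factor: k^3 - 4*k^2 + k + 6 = (k - 3)*(k^2 - k - 2) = (k - 3)*(k + 1)*(k - 2)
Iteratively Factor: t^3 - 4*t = (t - 2)*(t^2 + 2*t) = t*(t - 2)*(t + 2)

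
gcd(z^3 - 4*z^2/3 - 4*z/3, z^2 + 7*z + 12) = 1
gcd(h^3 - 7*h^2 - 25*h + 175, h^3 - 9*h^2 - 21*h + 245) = h^2 - 2*h - 35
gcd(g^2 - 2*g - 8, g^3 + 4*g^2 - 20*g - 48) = g^2 - 2*g - 8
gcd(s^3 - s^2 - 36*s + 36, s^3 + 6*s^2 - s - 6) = s^2 + 5*s - 6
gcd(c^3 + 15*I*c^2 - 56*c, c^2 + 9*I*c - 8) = c + 8*I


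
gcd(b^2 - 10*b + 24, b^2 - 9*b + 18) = b - 6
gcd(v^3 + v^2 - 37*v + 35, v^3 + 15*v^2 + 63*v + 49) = v + 7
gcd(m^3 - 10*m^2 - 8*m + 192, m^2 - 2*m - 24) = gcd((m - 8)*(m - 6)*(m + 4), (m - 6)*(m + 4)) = m^2 - 2*m - 24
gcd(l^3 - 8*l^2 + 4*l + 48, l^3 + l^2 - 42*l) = l - 6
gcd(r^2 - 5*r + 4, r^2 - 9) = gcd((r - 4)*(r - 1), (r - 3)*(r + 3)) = 1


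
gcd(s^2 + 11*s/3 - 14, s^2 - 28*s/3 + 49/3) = s - 7/3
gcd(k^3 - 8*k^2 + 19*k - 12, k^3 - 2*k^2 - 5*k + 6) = k^2 - 4*k + 3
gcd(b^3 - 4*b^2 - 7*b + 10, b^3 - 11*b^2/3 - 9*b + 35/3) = b^2 - 6*b + 5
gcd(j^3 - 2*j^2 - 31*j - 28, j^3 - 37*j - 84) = j^2 - 3*j - 28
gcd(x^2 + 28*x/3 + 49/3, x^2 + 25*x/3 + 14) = x + 7/3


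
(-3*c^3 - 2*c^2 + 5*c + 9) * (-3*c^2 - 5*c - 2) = 9*c^5 + 21*c^4 + c^3 - 48*c^2 - 55*c - 18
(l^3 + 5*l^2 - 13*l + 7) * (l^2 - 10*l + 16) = l^5 - 5*l^4 - 47*l^3 + 217*l^2 - 278*l + 112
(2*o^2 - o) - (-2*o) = 2*o^2 + o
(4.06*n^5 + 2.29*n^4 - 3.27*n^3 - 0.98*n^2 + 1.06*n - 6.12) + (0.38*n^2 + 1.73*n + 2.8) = 4.06*n^5 + 2.29*n^4 - 3.27*n^3 - 0.6*n^2 + 2.79*n - 3.32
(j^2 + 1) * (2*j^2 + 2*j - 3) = 2*j^4 + 2*j^3 - j^2 + 2*j - 3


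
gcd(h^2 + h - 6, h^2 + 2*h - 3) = h + 3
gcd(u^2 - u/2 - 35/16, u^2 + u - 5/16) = u + 5/4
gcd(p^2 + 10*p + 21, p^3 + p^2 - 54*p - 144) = p + 3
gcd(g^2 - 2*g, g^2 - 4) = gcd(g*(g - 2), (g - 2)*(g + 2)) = g - 2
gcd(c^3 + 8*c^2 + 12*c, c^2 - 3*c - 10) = c + 2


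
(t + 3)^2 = t^2 + 6*t + 9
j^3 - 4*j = j*(j - 2)*(j + 2)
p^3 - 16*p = p*(p - 4)*(p + 4)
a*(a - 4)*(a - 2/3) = a^3 - 14*a^2/3 + 8*a/3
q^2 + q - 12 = (q - 3)*(q + 4)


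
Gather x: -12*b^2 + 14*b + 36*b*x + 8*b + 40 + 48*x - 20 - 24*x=-12*b^2 + 22*b + x*(36*b + 24) + 20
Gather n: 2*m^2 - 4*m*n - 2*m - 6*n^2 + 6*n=2*m^2 - 2*m - 6*n^2 + n*(6 - 4*m)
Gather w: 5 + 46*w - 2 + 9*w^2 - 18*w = 9*w^2 + 28*w + 3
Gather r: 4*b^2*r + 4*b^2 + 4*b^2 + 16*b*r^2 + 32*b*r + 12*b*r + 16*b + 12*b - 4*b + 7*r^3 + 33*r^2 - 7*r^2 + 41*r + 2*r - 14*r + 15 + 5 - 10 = 8*b^2 + 24*b + 7*r^3 + r^2*(16*b + 26) + r*(4*b^2 + 44*b + 29) + 10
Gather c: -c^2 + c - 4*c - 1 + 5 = -c^2 - 3*c + 4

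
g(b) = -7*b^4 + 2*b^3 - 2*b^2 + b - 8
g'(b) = -28*b^3 + 6*b^2 - 4*b + 1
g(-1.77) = -95.83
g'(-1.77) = 182.14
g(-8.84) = -44301.89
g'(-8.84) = 19847.83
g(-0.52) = -9.85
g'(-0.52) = 8.64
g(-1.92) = -126.58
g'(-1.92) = 228.98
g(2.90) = -468.24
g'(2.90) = -643.03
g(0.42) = -8.00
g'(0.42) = -1.70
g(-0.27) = -8.49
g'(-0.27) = 3.07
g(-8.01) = -29987.80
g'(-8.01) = 14807.83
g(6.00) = -8714.00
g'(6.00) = -5855.00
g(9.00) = -44630.00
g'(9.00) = -19961.00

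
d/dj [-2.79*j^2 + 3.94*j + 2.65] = 3.94 - 5.58*j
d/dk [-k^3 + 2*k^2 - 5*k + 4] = -3*k^2 + 4*k - 5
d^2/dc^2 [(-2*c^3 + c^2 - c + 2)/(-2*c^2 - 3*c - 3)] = 16*(2*c^3 + 6*c^2 - 3)/(8*c^6 + 36*c^5 + 90*c^4 + 135*c^3 + 135*c^2 + 81*c + 27)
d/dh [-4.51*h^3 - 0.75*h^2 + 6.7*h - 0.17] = -13.53*h^2 - 1.5*h + 6.7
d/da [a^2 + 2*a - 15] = 2*a + 2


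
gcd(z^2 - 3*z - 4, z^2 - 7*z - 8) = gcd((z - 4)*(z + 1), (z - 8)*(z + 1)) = z + 1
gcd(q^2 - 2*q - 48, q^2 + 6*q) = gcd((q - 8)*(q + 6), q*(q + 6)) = q + 6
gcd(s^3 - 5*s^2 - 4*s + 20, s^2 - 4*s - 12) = s + 2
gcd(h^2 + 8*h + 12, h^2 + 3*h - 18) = h + 6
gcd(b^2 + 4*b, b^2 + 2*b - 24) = 1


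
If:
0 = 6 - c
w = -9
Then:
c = 6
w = -9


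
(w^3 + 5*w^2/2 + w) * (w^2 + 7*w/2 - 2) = w^5 + 6*w^4 + 31*w^3/4 - 3*w^2/2 - 2*w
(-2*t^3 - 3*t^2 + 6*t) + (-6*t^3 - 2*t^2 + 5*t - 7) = -8*t^3 - 5*t^2 + 11*t - 7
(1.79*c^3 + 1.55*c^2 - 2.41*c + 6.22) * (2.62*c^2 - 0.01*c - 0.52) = 4.6898*c^5 + 4.0431*c^4 - 7.2605*c^3 + 15.5145*c^2 + 1.191*c - 3.2344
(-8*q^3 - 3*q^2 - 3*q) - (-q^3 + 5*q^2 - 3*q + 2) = -7*q^3 - 8*q^2 - 2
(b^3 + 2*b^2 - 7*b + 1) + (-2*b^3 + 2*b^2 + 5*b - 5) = -b^3 + 4*b^2 - 2*b - 4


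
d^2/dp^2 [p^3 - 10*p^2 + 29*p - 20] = 6*p - 20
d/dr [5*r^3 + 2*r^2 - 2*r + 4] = 15*r^2 + 4*r - 2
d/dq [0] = 0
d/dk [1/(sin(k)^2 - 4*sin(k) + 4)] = -2*cos(k)/(sin(k) - 2)^3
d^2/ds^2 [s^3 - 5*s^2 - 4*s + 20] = 6*s - 10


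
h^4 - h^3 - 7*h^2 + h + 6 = (h - 3)*(h - 1)*(h + 1)*(h + 2)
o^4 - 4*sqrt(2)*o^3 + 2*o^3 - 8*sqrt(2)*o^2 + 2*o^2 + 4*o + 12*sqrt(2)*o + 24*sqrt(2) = (o + 2)*(o - 3*sqrt(2))*(o - 2*sqrt(2))*(o + sqrt(2))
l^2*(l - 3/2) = l^3 - 3*l^2/2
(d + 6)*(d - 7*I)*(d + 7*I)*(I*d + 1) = I*d^4 + d^3 + 6*I*d^3 + 6*d^2 + 49*I*d^2 + 49*d + 294*I*d + 294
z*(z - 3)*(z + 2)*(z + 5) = z^4 + 4*z^3 - 11*z^2 - 30*z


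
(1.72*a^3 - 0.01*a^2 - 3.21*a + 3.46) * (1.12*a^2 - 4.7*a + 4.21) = 1.9264*a^5 - 8.0952*a^4 + 3.693*a^3 + 18.9201*a^2 - 29.7761*a + 14.5666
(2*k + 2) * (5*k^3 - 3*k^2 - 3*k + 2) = 10*k^4 + 4*k^3 - 12*k^2 - 2*k + 4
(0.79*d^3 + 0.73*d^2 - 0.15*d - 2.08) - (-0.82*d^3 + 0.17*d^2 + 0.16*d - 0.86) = 1.61*d^3 + 0.56*d^2 - 0.31*d - 1.22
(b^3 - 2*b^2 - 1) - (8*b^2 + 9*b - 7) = b^3 - 10*b^2 - 9*b + 6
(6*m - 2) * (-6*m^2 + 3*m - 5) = -36*m^3 + 30*m^2 - 36*m + 10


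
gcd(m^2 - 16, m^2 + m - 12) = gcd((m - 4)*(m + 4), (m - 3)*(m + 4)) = m + 4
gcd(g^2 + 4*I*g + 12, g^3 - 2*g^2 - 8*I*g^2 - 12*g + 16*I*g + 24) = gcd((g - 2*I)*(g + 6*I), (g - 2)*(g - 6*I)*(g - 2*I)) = g - 2*I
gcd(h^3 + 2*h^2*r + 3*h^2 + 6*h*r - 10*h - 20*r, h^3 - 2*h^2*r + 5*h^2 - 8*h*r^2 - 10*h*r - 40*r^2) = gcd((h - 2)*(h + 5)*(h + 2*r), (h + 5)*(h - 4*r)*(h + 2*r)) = h^2 + 2*h*r + 5*h + 10*r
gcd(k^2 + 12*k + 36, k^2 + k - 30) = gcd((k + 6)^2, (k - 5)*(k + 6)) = k + 6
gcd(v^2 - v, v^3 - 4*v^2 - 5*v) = v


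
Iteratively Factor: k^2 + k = (k)*(k + 1)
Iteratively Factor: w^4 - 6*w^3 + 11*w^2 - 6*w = (w - 3)*(w^3 - 3*w^2 + 2*w) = (w - 3)*(w - 2)*(w^2 - w) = (w - 3)*(w - 2)*(w - 1)*(w)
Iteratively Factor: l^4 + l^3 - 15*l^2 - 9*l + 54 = (l + 3)*(l^3 - 2*l^2 - 9*l + 18) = (l - 3)*(l + 3)*(l^2 + l - 6) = (l - 3)*(l - 2)*(l + 3)*(l + 3)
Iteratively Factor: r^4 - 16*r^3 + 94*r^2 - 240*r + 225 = (r - 3)*(r^3 - 13*r^2 + 55*r - 75) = (r - 5)*(r - 3)*(r^2 - 8*r + 15) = (r - 5)^2*(r - 3)*(r - 3)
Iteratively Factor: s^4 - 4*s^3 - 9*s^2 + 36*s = (s - 3)*(s^3 - s^2 - 12*s) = (s - 4)*(s - 3)*(s^2 + 3*s) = s*(s - 4)*(s - 3)*(s + 3)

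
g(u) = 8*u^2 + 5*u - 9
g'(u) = 16*u + 5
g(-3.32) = 62.58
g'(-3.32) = -48.12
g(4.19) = 152.40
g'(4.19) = 72.04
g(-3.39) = 65.99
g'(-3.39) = -49.24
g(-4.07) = 103.17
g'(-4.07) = -60.12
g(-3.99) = 98.41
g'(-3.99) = -58.84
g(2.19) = 40.32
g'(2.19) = 40.04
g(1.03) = 4.64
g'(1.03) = 21.48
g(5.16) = 229.80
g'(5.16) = 87.56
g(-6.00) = 249.00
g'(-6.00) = -91.00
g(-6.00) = 249.00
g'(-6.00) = -91.00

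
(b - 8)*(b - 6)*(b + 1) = b^3 - 13*b^2 + 34*b + 48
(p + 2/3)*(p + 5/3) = p^2 + 7*p/3 + 10/9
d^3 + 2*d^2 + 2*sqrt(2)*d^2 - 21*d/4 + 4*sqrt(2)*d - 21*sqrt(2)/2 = (d - 3/2)*(d + 7/2)*(d + 2*sqrt(2))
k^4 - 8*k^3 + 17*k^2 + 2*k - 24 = (k - 4)*(k - 3)*(k - 2)*(k + 1)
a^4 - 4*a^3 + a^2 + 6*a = a*(a - 3)*(a - 2)*(a + 1)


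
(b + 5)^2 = b^2 + 10*b + 25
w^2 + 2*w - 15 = (w - 3)*(w + 5)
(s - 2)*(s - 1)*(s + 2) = s^3 - s^2 - 4*s + 4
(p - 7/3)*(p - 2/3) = p^2 - 3*p + 14/9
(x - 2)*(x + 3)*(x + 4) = x^3 + 5*x^2 - 2*x - 24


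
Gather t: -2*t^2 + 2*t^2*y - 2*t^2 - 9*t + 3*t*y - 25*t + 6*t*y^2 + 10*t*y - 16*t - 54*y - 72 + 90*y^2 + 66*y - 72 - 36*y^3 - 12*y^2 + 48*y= t^2*(2*y - 4) + t*(6*y^2 + 13*y - 50) - 36*y^3 + 78*y^2 + 60*y - 144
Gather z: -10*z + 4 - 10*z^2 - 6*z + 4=-10*z^2 - 16*z + 8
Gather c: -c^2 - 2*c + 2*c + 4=4 - c^2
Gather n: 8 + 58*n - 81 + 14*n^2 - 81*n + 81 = 14*n^2 - 23*n + 8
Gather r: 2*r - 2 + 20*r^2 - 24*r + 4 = 20*r^2 - 22*r + 2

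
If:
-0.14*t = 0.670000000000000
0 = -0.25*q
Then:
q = 0.00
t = -4.79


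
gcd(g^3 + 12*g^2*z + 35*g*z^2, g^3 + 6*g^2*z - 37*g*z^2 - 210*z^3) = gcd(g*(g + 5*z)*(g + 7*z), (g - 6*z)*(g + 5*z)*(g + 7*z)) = g^2 + 12*g*z + 35*z^2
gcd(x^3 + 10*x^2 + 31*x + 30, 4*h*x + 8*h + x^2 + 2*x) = x + 2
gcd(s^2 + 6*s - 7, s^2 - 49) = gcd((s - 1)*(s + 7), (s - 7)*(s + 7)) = s + 7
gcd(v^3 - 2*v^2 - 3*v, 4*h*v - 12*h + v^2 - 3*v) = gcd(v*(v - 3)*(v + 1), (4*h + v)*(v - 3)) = v - 3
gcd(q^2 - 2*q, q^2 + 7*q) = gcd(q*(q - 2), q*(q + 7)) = q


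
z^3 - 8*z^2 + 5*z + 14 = (z - 7)*(z - 2)*(z + 1)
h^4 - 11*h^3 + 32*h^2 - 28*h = h*(h - 7)*(h - 2)^2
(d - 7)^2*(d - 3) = d^3 - 17*d^2 + 91*d - 147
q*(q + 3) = q^2 + 3*q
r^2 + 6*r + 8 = (r + 2)*(r + 4)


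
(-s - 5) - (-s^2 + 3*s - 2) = s^2 - 4*s - 3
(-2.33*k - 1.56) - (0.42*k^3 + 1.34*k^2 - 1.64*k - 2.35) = -0.42*k^3 - 1.34*k^2 - 0.69*k + 0.79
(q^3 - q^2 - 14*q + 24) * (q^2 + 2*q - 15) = q^5 + q^4 - 31*q^3 + 11*q^2 + 258*q - 360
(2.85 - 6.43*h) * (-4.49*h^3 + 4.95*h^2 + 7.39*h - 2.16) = 28.8707*h^4 - 44.625*h^3 - 33.4102*h^2 + 34.9503*h - 6.156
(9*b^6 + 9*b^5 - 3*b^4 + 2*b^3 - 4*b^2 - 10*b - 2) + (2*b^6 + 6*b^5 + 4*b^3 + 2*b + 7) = 11*b^6 + 15*b^5 - 3*b^4 + 6*b^3 - 4*b^2 - 8*b + 5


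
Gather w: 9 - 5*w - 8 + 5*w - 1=0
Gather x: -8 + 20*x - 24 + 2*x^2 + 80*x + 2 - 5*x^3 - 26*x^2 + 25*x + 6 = -5*x^3 - 24*x^2 + 125*x - 24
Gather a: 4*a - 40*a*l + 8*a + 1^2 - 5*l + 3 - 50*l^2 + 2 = a*(12 - 40*l) - 50*l^2 - 5*l + 6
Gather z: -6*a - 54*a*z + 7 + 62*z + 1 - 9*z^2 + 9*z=-6*a - 9*z^2 + z*(71 - 54*a) + 8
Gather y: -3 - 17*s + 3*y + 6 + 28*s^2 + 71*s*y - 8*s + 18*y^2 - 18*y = 28*s^2 - 25*s + 18*y^2 + y*(71*s - 15) + 3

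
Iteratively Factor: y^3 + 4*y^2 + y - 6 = (y - 1)*(y^2 + 5*y + 6) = (y - 1)*(y + 3)*(y + 2)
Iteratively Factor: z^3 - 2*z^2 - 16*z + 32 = (z + 4)*(z^2 - 6*z + 8) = (z - 4)*(z + 4)*(z - 2)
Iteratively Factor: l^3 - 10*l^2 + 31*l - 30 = (l - 2)*(l^2 - 8*l + 15) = (l - 3)*(l - 2)*(l - 5)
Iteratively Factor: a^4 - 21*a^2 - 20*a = (a + 4)*(a^3 - 4*a^2 - 5*a) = (a + 1)*(a + 4)*(a^2 - 5*a) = a*(a + 1)*(a + 4)*(a - 5)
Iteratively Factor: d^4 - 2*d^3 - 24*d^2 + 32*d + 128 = (d + 2)*(d^3 - 4*d^2 - 16*d + 64) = (d - 4)*(d + 2)*(d^2 - 16) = (d - 4)*(d + 2)*(d + 4)*(d - 4)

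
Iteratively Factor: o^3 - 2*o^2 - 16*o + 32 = (o + 4)*(o^2 - 6*o + 8) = (o - 2)*(o + 4)*(o - 4)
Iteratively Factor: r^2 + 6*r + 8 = (r + 2)*(r + 4)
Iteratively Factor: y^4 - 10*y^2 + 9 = (y + 3)*(y^3 - 3*y^2 - y + 3) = (y - 3)*(y + 3)*(y^2 - 1) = (y - 3)*(y - 1)*(y + 3)*(y + 1)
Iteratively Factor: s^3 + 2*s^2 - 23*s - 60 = (s + 4)*(s^2 - 2*s - 15) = (s - 5)*(s + 4)*(s + 3)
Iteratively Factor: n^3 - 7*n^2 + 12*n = (n - 4)*(n^2 - 3*n) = (n - 4)*(n - 3)*(n)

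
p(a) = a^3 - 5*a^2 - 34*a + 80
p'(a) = 3*a^2 - 10*a - 34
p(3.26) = -49.33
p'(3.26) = -34.72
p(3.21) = -47.58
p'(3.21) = -35.19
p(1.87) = 5.47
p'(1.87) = -42.21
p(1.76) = 10.12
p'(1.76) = -42.31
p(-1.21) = 112.05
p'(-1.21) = -17.51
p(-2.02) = 120.04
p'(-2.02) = -1.56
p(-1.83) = 119.35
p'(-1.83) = -5.65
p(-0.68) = 100.49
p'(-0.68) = -25.81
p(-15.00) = -3910.00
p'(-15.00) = 791.00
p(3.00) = -40.00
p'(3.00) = -37.00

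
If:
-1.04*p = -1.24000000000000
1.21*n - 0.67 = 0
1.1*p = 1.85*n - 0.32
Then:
No Solution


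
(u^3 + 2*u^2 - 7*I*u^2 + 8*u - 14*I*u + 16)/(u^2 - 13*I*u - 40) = (u^2 + u*(2 + I) + 2*I)/(u - 5*I)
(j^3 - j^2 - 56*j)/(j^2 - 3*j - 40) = j*(j + 7)/(j + 5)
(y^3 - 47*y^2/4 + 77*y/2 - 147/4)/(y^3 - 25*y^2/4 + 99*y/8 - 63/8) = 2*(y - 7)/(2*y - 3)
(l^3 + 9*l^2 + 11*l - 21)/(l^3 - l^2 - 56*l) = (l^2 + 2*l - 3)/(l*(l - 8))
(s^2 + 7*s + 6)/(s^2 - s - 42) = (s + 1)/(s - 7)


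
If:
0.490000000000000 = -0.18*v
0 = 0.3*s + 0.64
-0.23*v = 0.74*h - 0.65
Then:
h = 1.72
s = -2.13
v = -2.72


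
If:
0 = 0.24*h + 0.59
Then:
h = -2.46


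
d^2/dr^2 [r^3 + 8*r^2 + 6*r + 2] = 6*r + 16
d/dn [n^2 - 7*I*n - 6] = 2*n - 7*I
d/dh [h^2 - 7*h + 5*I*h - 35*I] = 2*h - 7 + 5*I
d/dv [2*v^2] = 4*v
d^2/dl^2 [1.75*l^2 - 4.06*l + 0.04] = 3.50000000000000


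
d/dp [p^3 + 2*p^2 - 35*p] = 3*p^2 + 4*p - 35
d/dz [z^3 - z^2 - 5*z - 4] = 3*z^2 - 2*z - 5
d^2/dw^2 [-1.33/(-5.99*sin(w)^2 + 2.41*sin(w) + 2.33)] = (190.882132*sin(w)^4 - 57.599241*sin(w)^3 - 204.348781*sin(w)^2 + 107.730133*sin(w) - 52.574368)/(-5.99*sin(w)^2 + 2.41*sin(w) + 2.33)^3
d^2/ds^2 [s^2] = 2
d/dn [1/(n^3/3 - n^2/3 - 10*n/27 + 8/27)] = 27*(-27*n^2 + 18*n + 10)/(9*n^3 - 9*n^2 - 10*n + 8)^2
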